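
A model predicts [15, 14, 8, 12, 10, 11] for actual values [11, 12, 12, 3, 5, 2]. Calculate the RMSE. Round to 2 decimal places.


MSE = 37.1667. RMSE = sqrt(37.1667) = 6.10.

6.10


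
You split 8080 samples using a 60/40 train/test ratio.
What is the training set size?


Test set = 8080 * 40% = 3232. Training set = 8080 - 3232 = 4848.

4848


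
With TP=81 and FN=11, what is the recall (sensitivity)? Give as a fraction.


Recall = TP / (TP + FN) = 81 / 92 = 81/92.

81/92


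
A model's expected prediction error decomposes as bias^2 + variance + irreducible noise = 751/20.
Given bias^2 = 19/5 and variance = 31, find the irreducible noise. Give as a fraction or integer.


Total error = bias^2 + variance + irreducible noise. So irreducible noise = 751/20 - 19/5 - 31 = 11/4.

11/4


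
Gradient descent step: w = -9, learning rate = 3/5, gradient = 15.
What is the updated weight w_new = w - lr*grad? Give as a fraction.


w_new = -9 - 3/5 * 15 = -9 - 9 = -18.

-18


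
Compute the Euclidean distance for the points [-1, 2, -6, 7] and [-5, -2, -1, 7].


d = sqrt(sum of squared differences). (-1--5)^2=16, (2--2)^2=16, (-6--1)^2=25, (7-7)^2=0. Sum = 57.

sqrt(57)


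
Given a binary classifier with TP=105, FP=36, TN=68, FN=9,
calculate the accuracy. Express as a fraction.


Accuracy = (TP + TN) / (TP + TN + FP + FN) = (105 + 68) / 218 = 173/218.

173/218


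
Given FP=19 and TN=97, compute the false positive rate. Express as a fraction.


FPR = FP / (FP + TN) = 19 / 116 = 19/116.

19/116


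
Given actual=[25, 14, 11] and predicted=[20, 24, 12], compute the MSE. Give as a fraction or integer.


MSE = (1/3) * ((25-20)^2=25 + (14-24)^2=100 + (11-12)^2=1). Sum = 126. MSE = 42.

42


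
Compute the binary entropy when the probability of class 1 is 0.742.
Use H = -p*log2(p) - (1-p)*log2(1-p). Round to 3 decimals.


H = -0.742*log2(0.742) - 0.258*log2(0.258) = 0.824.

0.824


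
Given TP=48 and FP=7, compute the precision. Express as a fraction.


Precision = TP / (TP + FP) = 48 / 55 = 48/55.

48/55


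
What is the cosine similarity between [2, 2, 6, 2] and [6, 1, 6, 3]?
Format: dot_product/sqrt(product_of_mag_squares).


dot = 56. |a|^2 = 48, |b|^2 = 82. cos = 56/sqrt(3936).

56/sqrt(3936)


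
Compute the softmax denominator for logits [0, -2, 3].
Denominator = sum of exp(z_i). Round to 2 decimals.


Denom = e^0=1.0000 + e^-2=0.1353 + e^3=20.0855. Sum = 21.2208, which rounds to 21.22.

21.22


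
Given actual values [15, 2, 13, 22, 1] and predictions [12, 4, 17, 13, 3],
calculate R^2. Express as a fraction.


Mean(y) = 53/5. SS_res = 114. SS_tot = 1606/5. R^2 = 1 - 114/(1606/5) = 518/803.

518/803


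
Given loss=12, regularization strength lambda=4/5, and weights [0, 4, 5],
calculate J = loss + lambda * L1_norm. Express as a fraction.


L1 norm = sum(|w|) = 9. J = 12 + 4/5 * 9 = 96/5.

96/5


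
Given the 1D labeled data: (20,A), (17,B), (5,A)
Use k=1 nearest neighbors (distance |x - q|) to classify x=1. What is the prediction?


Distances: |20-1|=19, |17-1|=16, |5-1|=4. 1 nearest: (5,A). Counts: {'A': 1}. Majority class: A.

A


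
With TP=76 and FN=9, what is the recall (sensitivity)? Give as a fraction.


Recall = TP / (TP + FN) = 76 / 85 = 76/85.

76/85


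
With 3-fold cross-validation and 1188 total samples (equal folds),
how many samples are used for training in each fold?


Each validation fold has 1188/3 = 396 samples. Training set = 1188 - 396 = 792.

792


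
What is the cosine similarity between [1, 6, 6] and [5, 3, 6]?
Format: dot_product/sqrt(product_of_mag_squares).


dot = 59. |a|^2 = 73, |b|^2 = 70. cos = 59/sqrt(5110).

59/sqrt(5110)


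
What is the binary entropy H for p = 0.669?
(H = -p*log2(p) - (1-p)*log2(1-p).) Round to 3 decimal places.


H = -0.669*log2(0.669) - 0.331*log2(0.331) = 0.916.

0.916


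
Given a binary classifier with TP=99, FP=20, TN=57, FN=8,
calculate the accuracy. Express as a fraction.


Accuracy = (TP + TN) / (TP + TN + FP + FN) = (99 + 57) / 184 = 39/46.

39/46


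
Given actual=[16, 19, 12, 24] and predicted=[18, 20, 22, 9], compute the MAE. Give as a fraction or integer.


MAE = (1/4) * (|16-18|=2 + |19-20|=1 + |12-22|=10 + |24-9|=15). Sum = 28. MAE = 7.

7


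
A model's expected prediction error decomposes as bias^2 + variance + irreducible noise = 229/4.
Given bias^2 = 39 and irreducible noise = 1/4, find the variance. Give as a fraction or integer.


Total error = bias^2 + variance + irreducible noise. So variance = 229/4 - 39 - 1/4 = 18.

18


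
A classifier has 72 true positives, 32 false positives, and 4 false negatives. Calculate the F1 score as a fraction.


Precision = 72/104 = 9/13. Recall = 72/76 = 18/19. F1 = 2*P*R/(P+R) = 4/5.

4/5


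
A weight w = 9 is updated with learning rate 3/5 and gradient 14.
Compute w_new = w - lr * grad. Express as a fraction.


w_new = 9 - 3/5 * 14 = 9 - 42/5 = 3/5.

3/5


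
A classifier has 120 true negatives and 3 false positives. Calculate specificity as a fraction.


Specificity = TN / (TN + FP) = 120 / 123 = 40/41.

40/41


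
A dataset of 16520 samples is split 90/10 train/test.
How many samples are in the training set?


Test set = 16520 * 10% = 1652. Training set = 16520 - 1652 = 14868.

14868


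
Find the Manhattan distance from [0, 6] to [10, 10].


d = sum of absolute differences: |0-10|=10 + |6-10|=4 = 14.

14


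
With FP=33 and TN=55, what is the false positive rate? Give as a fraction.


FPR = FP / (FP + TN) = 33 / 88 = 3/8.

3/8


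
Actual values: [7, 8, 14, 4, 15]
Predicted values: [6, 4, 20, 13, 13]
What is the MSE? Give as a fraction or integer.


MSE = (1/5) * ((7-6)^2=1 + (8-4)^2=16 + (14-20)^2=36 + (4-13)^2=81 + (15-13)^2=4). Sum = 138. MSE = 138/5.

138/5


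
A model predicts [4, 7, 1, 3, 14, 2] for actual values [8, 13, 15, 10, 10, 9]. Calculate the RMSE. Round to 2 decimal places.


MSE = 60.3333. RMSE = sqrt(60.3333) = 7.77.

7.77


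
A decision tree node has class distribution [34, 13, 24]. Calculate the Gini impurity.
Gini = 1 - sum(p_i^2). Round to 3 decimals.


Total = 71. Proportions: 34/71, 13/71, 24/71. sum(p_i^2) = 0.3771. Gini = 1 - 0.3771 = 0.6229, which rounds to 0.623.

0.623


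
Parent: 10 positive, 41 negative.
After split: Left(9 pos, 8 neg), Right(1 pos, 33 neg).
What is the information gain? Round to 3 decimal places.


H(parent) = 0.7140. H(left) = 0.9975, H(right) = 0.1914. Weighted = (17/51)*0.9975 + (34/51)*0.1914 = 0.4601. IG = 0.7140 - 0.4601 = 0.2539, which rounds to 0.254.

0.254


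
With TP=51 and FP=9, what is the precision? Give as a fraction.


Precision = TP / (TP + FP) = 51 / 60 = 17/20.

17/20


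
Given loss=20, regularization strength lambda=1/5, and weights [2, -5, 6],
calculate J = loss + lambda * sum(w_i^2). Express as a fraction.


L2 sq norm = sum(w^2) = 65. J = 20 + 1/5 * 65 = 33.

33


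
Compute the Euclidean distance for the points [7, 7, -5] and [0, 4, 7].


d = sqrt(sum of squared differences). (7-0)^2=49, (7-4)^2=9, (-5-7)^2=144. Sum = 202.

sqrt(202)


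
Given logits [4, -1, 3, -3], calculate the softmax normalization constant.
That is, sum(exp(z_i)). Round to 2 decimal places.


Denom = e^4=54.5982 + e^-1=0.3679 + e^3=20.0855 + e^-3=0.0498. Sum = 75.1014, which rounds to 75.10.

75.10


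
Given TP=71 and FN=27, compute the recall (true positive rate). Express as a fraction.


Recall = TP / (TP + FN) = 71 / 98 = 71/98.

71/98


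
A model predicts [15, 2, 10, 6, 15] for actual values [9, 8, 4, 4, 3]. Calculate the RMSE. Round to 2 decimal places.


MSE = 51.2000. RMSE = sqrt(51.2000) = 7.16.

7.16


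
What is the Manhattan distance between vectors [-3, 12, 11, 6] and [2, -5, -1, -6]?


d = sum of absolute differences: |-3-2|=5 + |12--5|=17 + |11--1|=12 + |6--6|=12 = 46.

46


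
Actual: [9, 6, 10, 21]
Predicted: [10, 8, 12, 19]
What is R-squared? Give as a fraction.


Mean(y) = 23/2. SS_res = 13. SS_tot = 129. R^2 = 1 - 13/(129) = 116/129.

116/129


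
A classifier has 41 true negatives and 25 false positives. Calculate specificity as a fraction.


Specificity = TN / (TN + FP) = 41 / 66 = 41/66.

41/66


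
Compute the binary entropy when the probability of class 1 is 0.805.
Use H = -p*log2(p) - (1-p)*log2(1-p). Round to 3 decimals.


H = -0.805*log2(0.805) - 0.195*log2(0.195) = 0.712.

0.712


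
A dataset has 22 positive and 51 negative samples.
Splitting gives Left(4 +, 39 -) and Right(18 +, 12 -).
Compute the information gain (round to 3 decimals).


H(parent) = 0.8830. H(left) = 0.4465, H(right) = 0.9710. Weighted = (43/73)*0.4465 + (30/73)*0.9710 = 0.6620. IG = 0.8830 - 0.6620 = 0.2210, which rounds to 0.221.

0.221


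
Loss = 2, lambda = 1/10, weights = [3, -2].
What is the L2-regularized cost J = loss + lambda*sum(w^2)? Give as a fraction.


L2 sq norm = sum(w^2) = 13. J = 2 + 1/10 * 13 = 33/10.

33/10


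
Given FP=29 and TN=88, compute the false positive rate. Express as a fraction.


FPR = FP / (FP + TN) = 29 / 117 = 29/117.

29/117


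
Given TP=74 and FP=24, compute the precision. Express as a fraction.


Precision = TP / (TP + FP) = 74 / 98 = 37/49.

37/49


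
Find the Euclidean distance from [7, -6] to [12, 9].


d = sqrt(sum of squared differences). (7-12)^2=25, (-6-9)^2=225. Sum = 250.

sqrt(250)


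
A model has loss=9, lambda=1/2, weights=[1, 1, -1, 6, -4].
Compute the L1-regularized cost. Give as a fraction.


L1 norm = sum(|w|) = 13. J = 9 + 1/2 * 13 = 31/2.

31/2


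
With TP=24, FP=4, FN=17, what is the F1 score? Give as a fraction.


Precision = 24/28 = 6/7. Recall = 24/41 = 24/41. F1 = 2*P*R/(P+R) = 16/23.

16/23


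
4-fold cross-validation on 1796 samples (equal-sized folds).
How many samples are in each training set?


Each validation fold has 1796/4 = 449 samples. Training set = 1796 - 449 = 1347.

1347


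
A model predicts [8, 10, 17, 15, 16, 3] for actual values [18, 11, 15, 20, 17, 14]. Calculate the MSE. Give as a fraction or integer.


MSE = (1/6) * ((18-8)^2=100 + (11-10)^2=1 + (15-17)^2=4 + (20-15)^2=25 + (17-16)^2=1 + (14-3)^2=121). Sum = 252. MSE = 42.

42


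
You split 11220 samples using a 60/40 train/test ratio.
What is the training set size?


Test set = 11220 * 40% = 4488. Training set = 11220 - 4488 = 6732.

6732


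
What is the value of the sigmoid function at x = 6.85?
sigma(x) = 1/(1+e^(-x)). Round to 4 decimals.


sigma(6.85) = 1/(1+e^(-6.85)) = 1/(1+0.001059) = 1/1.001059 = 0.9989.

0.9989


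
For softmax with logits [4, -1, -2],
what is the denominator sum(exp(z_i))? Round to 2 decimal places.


Denom = e^4=54.5982 + e^-1=0.3679 + e^-2=0.1353. Sum = 55.1014, which rounds to 55.10.

55.10


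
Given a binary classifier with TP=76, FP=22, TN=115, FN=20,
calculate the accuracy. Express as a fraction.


Accuracy = (TP + TN) / (TP + TN + FP + FN) = (76 + 115) / 233 = 191/233.

191/233


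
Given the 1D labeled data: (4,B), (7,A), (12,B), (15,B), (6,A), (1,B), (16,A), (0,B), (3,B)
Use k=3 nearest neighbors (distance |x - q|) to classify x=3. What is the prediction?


Distances: |4-3|=1, |7-3|=4, |12-3|=9, |15-3|=12, |6-3|=3, |1-3|=2, |16-3|=13, |0-3|=3, |3-3|=0. 3 nearest: (3,B), (4,B), (1,B). Counts: {'B': 3}. Majority class: B.

B


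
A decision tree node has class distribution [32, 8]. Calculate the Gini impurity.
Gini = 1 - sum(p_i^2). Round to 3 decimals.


Total = 40. Proportions: 32/40, 8/40. sum(p_i^2) = 0.6800. Gini = 1 - 0.6800 = 0.3200, which rounds to 0.320.

0.320


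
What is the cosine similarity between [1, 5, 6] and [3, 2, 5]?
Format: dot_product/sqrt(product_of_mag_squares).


dot = 43. |a|^2 = 62, |b|^2 = 38. cos = 43/sqrt(2356).

43/sqrt(2356)


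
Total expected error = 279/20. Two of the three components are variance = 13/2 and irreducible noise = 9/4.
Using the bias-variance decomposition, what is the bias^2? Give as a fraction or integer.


Total error = bias^2 + variance + irreducible noise. So bias^2 = 279/20 - 13/2 - 9/4 = 26/5.

26/5


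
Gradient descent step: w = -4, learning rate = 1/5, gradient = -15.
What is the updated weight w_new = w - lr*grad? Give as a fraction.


w_new = -4 - 1/5 * -15 = -4 - -3 = -1.

-1


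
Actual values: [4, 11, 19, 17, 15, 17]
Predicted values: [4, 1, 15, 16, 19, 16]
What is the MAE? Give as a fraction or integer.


MAE = (1/6) * (|4-4|=0 + |11-1|=10 + |19-15|=4 + |17-16|=1 + |15-19|=4 + |17-16|=1). Sum = 20. MAE = 10/3.

10/3


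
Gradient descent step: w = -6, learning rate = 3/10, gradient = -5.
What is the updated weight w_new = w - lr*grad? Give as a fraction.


w_new = -6 - 3/10 * -5 = -6 - -3/2 = -9/2.

-9/2


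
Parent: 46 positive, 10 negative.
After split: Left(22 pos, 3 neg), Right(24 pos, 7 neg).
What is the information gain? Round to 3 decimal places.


H(parent) = 0.6769. H(left) = 0.5294, H(right) = 0.7706. Weighted = (25/56)*0.5294 + (31/56)*0.7706 = 0.6629. IG = 0.6769 - 0.6629 = 0.0140, which rounds to 0.014.

0.014


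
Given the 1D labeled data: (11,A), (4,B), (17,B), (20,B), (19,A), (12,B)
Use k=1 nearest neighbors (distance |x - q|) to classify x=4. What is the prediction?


Distances: |11-4|=7, |4-4|=0, |17-4|=13, |20-4|=16, |19-4|=15, |12-4|=8. 1 nearest: (4,B). Counts: {'B': 1}. Majority class: B.

B


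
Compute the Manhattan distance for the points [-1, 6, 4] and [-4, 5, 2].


d = sum of absolute differences: |-1--4|=3 + |6-5|=1 + |4-2|=2 = 6.

6


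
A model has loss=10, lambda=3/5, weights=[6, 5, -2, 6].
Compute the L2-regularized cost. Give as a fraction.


L2 sq norm = sum(w^2) = 101. J = 10 + 3/5 * 101 = 353/5.

353/5


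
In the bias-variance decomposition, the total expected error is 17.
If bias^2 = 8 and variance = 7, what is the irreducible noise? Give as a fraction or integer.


Total error = bias^2 + variance + irreducible noise. So irreducible noise = 17 - 8 - 7 = 2.

2


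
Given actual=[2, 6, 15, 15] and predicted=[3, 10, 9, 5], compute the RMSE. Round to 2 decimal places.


MSE = 38.2500. RMSE = sqrt(38.2500) = 6.18.

6.18


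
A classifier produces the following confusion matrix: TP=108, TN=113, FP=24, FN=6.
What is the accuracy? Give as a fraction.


Accuracy = (TP + TN) / (TP + TN + FP + FN) = (108 + 113) / 251 = 221/251.

221/251


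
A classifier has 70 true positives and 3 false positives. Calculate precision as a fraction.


Precision = TP / (TP + FP) = 70 / 73 = 70/73.

70/73


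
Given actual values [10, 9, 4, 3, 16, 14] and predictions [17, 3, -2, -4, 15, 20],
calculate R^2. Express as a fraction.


Mean(y) = 28/3. SS_res = 207. SS_tot = 406/3. R^2 = 1 - 207/(406/3) = -215/406.

-215/406


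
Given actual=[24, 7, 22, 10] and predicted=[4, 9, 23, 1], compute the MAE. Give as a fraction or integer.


MAE = (1/4) * (|24-4|=20 + |7-9|=2 + |22-23|=1 + |10-1|=9). Sum = 32. MAE = 8.

8


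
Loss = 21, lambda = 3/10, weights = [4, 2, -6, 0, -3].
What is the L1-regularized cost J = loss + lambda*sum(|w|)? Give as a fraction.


L1 norm = sum(|w|) = 15. J = 21 + 3/10 * 15 = 51/2.

51/2


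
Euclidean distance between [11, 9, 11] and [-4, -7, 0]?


d = sqrt(sum of squared differences). (11--4)^2=225, (9--7)^2=256, (11-0)^2=121. Sum = 602.

sqrt(602)


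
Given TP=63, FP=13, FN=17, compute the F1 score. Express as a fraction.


Precision = 63/76 = 63/76. Recall = 63/80 = 63/80. F1 = 2*P*R/(P+R) = 21/26.

21/26


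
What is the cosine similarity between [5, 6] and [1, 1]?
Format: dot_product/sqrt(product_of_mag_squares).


dot = 11. |a|^2 = 61, |b|^2 = 2. cos = 11/sqrt(122).

11/sqrt(122)


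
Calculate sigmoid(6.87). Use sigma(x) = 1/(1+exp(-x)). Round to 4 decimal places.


sigma(6.87) = 1/(1+e^(-6.87)) = 1/(1+0.001038) = 1/1.001038 = 0.9990.

0.9990


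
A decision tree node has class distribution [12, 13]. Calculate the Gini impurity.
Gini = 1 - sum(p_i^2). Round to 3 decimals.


Total = 25. Proportions: 12/25, 13/25. sum(p_i^2) = 0.5008. Gini = 1 - 0.5008 = 0.4992, which rounds to 0.499.

0.499


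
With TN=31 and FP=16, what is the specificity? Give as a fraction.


Specificity = TN / (TN + FP) = 31 / 47 = 31/47.

31/47


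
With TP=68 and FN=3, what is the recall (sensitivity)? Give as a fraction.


Recall = TP / (TP + FN) = 68 / 71 = 68/71.

68/71


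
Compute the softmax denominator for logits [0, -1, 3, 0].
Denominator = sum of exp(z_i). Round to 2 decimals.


Denom = e^0=1.0000 + e^-1=0.3679 + e^3=20.0855 + e^0=1.0000. Sum = 22.4534, which rounds to 22.45.

22.45


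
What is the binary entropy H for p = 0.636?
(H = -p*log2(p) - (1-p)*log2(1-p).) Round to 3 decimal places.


H = -0.636*log2(0.636) - 0.364*log2(0.364) = 0.946.

0.946


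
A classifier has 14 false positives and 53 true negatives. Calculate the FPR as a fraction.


FPR = FP / (FP + TN) = 14 / 67 = 14/67.

14/67


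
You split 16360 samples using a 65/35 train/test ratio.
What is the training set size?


Test set = 16360 * 35% = 5726. Training set = 16360 - 5726 = 10634.

10634


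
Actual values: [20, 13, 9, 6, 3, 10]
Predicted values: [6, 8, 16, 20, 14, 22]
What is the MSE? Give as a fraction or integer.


MSE = (1/6) * ((20-6)^2=196 + (13-8)^2=25 + (9-16)^2=49 + (6-20)^2=196 + (3-14)^2=121 + (10-22)^2=144). Sum = 731. MSE = 731/6.

731/6


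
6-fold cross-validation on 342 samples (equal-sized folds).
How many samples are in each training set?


Each validation fold has 342/6 = 57 samples. Training set = 342 - 57 = 285.

285


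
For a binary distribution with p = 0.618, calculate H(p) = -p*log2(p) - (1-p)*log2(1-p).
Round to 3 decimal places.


H = -0.618*log2(0.618) - 0.382*log2(0.382) = 0.959.

0.959


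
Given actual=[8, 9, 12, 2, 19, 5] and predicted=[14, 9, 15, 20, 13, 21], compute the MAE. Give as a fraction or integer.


MAE = (1/6) * (|8-14|=6 + |9-9|=0 + |12-15|=3 + |2-20|=18 + |19-13|=6 + |5-21|=16). Sum = 49. MAE = 49/6.

49/6


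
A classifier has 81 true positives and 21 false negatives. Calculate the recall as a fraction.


Recall = TP / (TP + FN) = 81 / 102 = 27/34.

27/34


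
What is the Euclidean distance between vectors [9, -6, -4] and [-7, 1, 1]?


d = sqrt(sum of squared differences). (9--7)^2=256, (-6-1)^2=49, (-4-1)^2=25. Sum = 330.

sqrt(330)


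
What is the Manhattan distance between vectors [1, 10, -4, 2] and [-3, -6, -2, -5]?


d = sum of absolute differences: |1--3|=4 + |10--6|=16 + |-4--2|=2 + |2--5|=7 = 29.

29


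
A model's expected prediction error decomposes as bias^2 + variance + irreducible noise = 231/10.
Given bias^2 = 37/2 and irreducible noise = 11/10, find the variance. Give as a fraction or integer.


Total error = bias^2 + variance + irreducible noise. So variance = 231/10 - 37/2 - 11/10 = 7/2.

7/2


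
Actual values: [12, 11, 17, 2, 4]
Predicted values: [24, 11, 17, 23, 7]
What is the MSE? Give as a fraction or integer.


MSE = (1/5) * ((12-24)^2=144 + (11-11)^2=0 + (17-17)^2=0 + (2-23)^2=441 + (4-7)^2=9). Sum = 594. MSE = 594/5.

594/5


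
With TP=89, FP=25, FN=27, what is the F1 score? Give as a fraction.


Precision = 89/114 = 89/114. Recall = 89/116 = 89/116. F1 = 2*P*R/(P+R) = 89/115.

89/115


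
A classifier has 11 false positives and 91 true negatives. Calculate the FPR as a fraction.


FPR = FP / (FP + TN) = 11 / 102 = 11/102.

11/102


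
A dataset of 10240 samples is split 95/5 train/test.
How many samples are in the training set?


Test set = 10240 * 5% = 512. Training set = 10240 - 512 = 9728.

9728


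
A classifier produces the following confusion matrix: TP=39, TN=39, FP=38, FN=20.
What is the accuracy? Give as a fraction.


Accuracy = (TP + TN) / (TP + TN + FP + FN) = (39 + 39) / 136 = 39/68.

39/68


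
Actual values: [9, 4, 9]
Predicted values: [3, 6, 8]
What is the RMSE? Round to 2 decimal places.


MSE = 13.6667. RMSE = sqrt(13.6667) = 3.70.

3.70


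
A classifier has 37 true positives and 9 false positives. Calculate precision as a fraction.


Precision = TP / (TP + FP) = 37 / 46 = 37/46.

37/46


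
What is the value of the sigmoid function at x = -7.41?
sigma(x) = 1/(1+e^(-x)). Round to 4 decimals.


sigma(-7.41) = 1/(1+e^(7.41)) = 1/(1+1652.426347) = 1/1653.426347 = 0.0006.

0.0006


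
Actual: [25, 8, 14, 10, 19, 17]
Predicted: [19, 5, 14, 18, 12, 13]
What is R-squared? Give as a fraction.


Mean(y) = 31/2. SS_res = 174. SS_tot = 387/2. R^2 = 1 - 174/(387/2) = 13/129.

13/129


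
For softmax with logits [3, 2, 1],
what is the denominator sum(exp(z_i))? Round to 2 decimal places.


Denom = e^3=20.0855 + e^2=7.3891 + e^1=2.7183. Sum = 30.1929, which rounds to 30.19.

30.19


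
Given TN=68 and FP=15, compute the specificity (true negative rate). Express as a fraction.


Specificity = TN / (TN + FP) = 68 / 83 = 68/83.

68/83


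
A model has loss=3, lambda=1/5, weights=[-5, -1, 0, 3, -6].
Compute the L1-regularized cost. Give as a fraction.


L1 norm = sum(|w|) = 15. J = 3 + 1/5 * 15 = 6.

6


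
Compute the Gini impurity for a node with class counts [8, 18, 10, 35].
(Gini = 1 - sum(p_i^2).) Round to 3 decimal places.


Total = 71. Proportions: 8/71, 18/71, 10/71, 35/71. sum(p_i^2) = 0.3398. Gini = 1 - 0.3398 = 0.6602, which rounds to 0.660.

0.660


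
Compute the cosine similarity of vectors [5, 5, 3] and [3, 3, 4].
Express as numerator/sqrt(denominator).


dot = 42. |a|^2 = 59, |b|^2 = 34. cos = 42/sqrt(2006).

42/sqrt(2006)


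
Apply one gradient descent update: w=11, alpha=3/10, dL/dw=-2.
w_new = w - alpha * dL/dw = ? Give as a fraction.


w_new = 11 - 3/10 * -2 = 11 - -3/5 = 58/5.

58/5


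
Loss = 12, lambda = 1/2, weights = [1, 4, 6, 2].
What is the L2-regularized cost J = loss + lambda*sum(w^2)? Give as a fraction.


L2 sq norm = sum(w^2) = 57. J = 12 + 1/2 * 57 = 81/2.

81/2


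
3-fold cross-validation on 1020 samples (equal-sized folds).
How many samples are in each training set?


Each validation fold has 1020/3 = 340 samples. Training set = 1020 - 340 = 680.

680


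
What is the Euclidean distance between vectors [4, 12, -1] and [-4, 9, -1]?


d = sqrt(sum of squared differences). (4--4)^2=64, (12-9)^2=9, (-1--1)^2=0. Sum = 73.

sqrt(73)


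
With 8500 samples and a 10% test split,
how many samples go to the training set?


Test set = 8500 * 10% = 850. Training set = 8500 - 850 = 7650.

7650


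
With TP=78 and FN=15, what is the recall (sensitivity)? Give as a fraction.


Recall = TP / (TP + FN) = 78 / 93 = 26/31.

26/31


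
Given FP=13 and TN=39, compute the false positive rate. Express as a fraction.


FPR = FP / (FP + TN) = 13 / 52 = 1/4.

1/4


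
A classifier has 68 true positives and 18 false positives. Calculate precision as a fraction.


Precision = TP / (TP + FP) = 68 / 86 = 34/43.

34/43


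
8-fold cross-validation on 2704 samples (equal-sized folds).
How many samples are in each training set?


Each validation fold has 2704/8 = 338 samples. Training set = 2704 - 338 = 2366.

2366


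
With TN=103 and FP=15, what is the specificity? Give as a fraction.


Specificity = TN / (TN + FP) = 103 / 118 = 103/118.

103/118


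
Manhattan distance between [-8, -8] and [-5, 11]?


d = sum of absolute differences: |-8--5|=3 + |-8-11|=19 = 22.

22


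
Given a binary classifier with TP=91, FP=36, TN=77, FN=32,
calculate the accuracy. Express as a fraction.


Accuracy = (TP + TN) / (TP + TN + FP + FN) = (91 + 77) / 236 = 42/59.

42/59


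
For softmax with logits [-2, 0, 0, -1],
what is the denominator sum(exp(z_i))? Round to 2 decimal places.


Denom = e^-2=0.1353 + e^0=1.0000 + e^0=1.0000 + e^-1=0.3679. Sum = 2.5032, which rounds to 2.50.

2.50


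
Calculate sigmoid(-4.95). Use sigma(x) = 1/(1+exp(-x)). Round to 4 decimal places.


sigma(-4.95) = 1/(1+e^(4.95)) = 1/(1+141.174964) = 1/142.174964 = 0.0070.

0.0070


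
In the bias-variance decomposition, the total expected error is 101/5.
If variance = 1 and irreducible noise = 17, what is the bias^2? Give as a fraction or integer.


Total error = bias^2 + variance + irreducible noise. So bias^2 = 101/5 - 1 - 17 = 11/5.

11/5


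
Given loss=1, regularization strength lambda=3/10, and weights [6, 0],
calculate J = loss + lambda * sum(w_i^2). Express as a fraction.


L2 sq norm = sum(w^2) = 36. J = 1 + 3/10 * 36 = 59/5.

59/5


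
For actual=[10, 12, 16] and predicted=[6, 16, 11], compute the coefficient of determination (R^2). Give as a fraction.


Mean(y) = 38/3. SS_res = 57. SS_tot = 56/3. R^2 = 1 - 57/(56/3) = -115/56.

-115/56


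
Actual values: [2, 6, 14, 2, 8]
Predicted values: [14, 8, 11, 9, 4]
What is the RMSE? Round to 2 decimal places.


MSE = 44.4000. RMSE = sqrt(44.4000) = 6.66.

6.66


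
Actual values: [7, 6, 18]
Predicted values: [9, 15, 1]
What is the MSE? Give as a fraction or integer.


MSE = (1/3) * ((7-9)^2=4 + (6-15)^2=81 + (18-1)^2=289). Sum = 374. MSE = 374/3.

374/3


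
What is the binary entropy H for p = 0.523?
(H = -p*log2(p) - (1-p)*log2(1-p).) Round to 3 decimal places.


H = -0.523*log2(0.523) - 0.477*log2(0.477) = 0.998.

0.998


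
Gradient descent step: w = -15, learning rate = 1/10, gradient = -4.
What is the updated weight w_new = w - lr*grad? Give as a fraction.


w_new = -15 - 1/10 * -4 = -15 - -2/5 = -73/5.

-73/5


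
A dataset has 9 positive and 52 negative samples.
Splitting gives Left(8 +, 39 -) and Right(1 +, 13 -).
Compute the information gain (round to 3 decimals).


H(parent) = 0.6037. H(left) = 0.6582, H(right) = 0.3712. Weighted = (47/61)*0.6582 + (14/61)*0.3712 = 0.5923. IG = 0.6037 - 0.5923 = 0.0114, which rounds to 0.011.

0.011


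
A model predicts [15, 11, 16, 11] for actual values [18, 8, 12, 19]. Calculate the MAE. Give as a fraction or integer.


MAE = (1/4) * (|18-15|=3 + |8-11|=3 + |12-16|=4 + |19-11|=8). Sum = 18. MAE = 9/2.

9/2


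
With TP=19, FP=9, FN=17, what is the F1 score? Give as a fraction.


Precision = 19/28 = 19/28. Recall = 19/36 = 19/36. F1 = 2*P*R/(P+R) = 19/32.

19/32


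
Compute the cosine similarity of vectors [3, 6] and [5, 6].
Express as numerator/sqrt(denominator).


dot = 51. |a|^2 = 45, |b|^2 = 61. cos = 51/sqrt(2745).

51/sqrt(2745)


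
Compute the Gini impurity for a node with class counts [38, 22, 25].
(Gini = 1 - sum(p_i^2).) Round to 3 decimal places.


Total = 85. Proportions: 38/85, 22/85, 25/85. sum(p_i^2) = 0.3534. Gini = 1 - 0.3534 = 0.6466, which rounds to 0.647.

0.647


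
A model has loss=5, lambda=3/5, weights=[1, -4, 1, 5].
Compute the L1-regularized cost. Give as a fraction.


L1 norm = sum(|w|) = 11. J = 5 + 3/5 * 11 = 58/5.

58/5


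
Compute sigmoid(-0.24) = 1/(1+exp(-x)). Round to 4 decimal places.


sigma(-0.24) = 1/(1+e^(0.24)) = 1/(1+1.271249) = 1/2.271249 = 0.4403.

0.4403


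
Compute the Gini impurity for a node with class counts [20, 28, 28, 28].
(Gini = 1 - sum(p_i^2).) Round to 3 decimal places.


Total = 104. Proportions: 20/104, 28/104, 28/104, 28/104. sum(p_i^2) = 0.2544. Gini = 1 - 0.2544 = 0.7456, which rounds to 0.746.

0.746


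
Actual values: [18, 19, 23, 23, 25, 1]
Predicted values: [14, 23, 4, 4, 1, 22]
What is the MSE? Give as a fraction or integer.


MSE = (1/6) * ((18-14)^2=16 + (19-23)^2=16 + (23-4)^2=361 + (23-4)^2=361 + (25-1)^2=576 + (1-22)^2=441). Sum = 1771. MSE = 1771/6.

1771/6


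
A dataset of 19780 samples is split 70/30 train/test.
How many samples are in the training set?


Test set = 19780 * 30% = 5934. Training set = 19780 - 5934 = 13846.

13846


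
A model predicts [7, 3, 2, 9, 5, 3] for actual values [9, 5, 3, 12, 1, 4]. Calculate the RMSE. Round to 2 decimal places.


MSE = 5.8333. RMSE = sqrt(5.8333) = 2.42.

2.42


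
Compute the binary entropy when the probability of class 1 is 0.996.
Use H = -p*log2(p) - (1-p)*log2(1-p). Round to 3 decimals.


H = -0.996*log2(0.996) - 0.004*log2(0.004) = 0.038.

0.038


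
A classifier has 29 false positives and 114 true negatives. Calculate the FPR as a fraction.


FPR = FP / (FP + TN) = 29 / 143 = 29/143.

29/143


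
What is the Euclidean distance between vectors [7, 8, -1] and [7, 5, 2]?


d = sqrt(sum of squared differences). (7-7)^2=0, (8-5)^2=9, (-1-2)^2=9. Sum = 18.

sqrt(18)


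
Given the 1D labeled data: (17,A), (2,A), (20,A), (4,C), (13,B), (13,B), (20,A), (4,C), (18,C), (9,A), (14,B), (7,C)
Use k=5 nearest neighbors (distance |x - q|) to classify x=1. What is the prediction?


Distances: |17-1|=16, |2-1|=1, |20-1|=19, |4-1|=3, |13-1|=12, |13-1|=12, |20-1|=19, |4-1|=3, |18-1|=17, |9-1|=8, |14-1|=13, |7-1|=6. 5 nearest: (2,A), (4,C), (4,C), (7,C), (9,A). Counts: {'A': 2, 'C': 3}. Majority class: C.

C


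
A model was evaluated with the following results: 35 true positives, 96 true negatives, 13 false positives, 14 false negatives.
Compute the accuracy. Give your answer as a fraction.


Accuracy = (TP + TN) / (TP + TN + FP + FN) = (35 + 96) / 158 = 131/158.

131/158


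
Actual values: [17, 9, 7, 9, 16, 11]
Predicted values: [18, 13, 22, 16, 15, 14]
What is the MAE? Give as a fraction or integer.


MAE = (1/6) * (|17-18|=1 + |9-13|=4 + |7-22|=15 + |9-16|=7 + |16-15|=1 + |11-14|=3). Sum = 31. MAE = 31/6.

31/6


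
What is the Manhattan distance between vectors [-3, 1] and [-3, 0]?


d = sum of absolute differences: |-3--3|=0 + |1-0|=1 = 1.

1


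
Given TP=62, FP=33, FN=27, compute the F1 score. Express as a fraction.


Precision = 62/95 = 62/95. Recall = 62/89 = 62/89. F1 = 2*P*R/(P+R) = 31/46.

31/46


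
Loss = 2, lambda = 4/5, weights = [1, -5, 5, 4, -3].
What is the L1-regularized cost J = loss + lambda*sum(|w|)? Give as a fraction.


L1 norm = sum(|w|) = 18. J = 2 + 4/5 * 18 = 82/5.

82/5


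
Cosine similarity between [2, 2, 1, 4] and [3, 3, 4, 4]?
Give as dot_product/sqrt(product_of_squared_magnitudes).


dot = 32. |a|^2 = 25, |b|^2 = 50. cos = 32/sqrt(1250).

32/sqrt(1250)


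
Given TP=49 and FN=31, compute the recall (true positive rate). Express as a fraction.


Recall = TP / (TP + FN) = 49 / 80 = 49/80.

49/80


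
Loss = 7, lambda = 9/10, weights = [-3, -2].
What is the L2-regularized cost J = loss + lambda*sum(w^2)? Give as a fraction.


L2 sq norm = sum(w^2) = 13. J = 7 + 9/10 * 13 = 187/10.

187/10


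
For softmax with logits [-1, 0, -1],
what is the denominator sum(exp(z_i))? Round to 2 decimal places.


Denom = e^-1=0.3679 + e^0=1.0000 + e^-1=0.3679. Sum = 1.7358, which rounds to 1.74.

1.74


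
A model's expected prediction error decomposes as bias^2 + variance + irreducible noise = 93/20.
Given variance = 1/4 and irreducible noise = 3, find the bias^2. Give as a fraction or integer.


Total error = bias^2 + variance + irreducible noise. So bias^2 = 93/20 - 1/4 - 3 = 7/5.

7/5


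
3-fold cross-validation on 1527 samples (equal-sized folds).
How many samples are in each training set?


Each validation fold has 1527/3 = 509 samples. Training set = 1527 - 509 = 1018.

1018


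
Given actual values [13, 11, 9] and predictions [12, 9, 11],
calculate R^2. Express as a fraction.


Mean(y) = 11. SS_res = 9. SS_tot = 8. R^2 = 1 - 9/(8) = -1/8.

-1/8


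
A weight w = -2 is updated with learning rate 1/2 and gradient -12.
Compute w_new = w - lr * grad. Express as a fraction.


w_new = -2 - 1/2 * -12 = -2 - -6 = 4.

4


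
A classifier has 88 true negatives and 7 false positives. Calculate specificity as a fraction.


Specificity = TN / (TN + FP) = 88 / 95 = 88/95.

88/95


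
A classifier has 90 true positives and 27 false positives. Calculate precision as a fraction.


Precision = TP / (TP + FP) = 90 / 117 = 10/13.

10/13


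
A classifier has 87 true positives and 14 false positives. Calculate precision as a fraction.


Precision = TP / (TP + FP) = 87 / 101 = 87/101.

87/101


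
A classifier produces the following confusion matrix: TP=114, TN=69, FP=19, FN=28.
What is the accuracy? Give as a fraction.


Accuracy = (TP + TN) / (TP + TN + FP + FN) = (114 + 69) / 230 = 183/230.

183/230


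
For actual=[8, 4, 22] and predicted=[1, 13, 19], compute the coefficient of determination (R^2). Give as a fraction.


Mean(y) = 34/3. SS_res = 139. SS_tot = 536/3. R^2 = 1 - 139/(536/3) = 119/536.

119/536


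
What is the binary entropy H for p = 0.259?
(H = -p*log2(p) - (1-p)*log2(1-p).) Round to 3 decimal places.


H = -0.259*log2(0.259) - 0.741*log2(0.741) = 0.825.

0.825


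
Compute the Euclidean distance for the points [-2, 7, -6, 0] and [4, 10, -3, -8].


d = sqrt(sum of squared differences). (-2-4)^2=36, (7-10)^2=9, (-6--3)^2=9, (0--8)^2=64. Sum = 118.

sqrt(118)


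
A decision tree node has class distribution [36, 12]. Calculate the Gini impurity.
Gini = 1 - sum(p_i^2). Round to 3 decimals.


Total = 48. Proportions: 36/48, 12/48. sum(p_i^2) = 0.6250. Gini = 1 - 0.6250 = 0.3750, which rounds to 0.375.

0.375


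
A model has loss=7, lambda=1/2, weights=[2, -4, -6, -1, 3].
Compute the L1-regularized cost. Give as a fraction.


L1 norm = sum(|w|) = 16. J = 7 + 1/2 * 16 = 15.

15


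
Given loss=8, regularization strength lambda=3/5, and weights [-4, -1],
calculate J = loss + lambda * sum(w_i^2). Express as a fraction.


L2 sq norm = sum(w^2) = 17. J = 8 + 3/5 * 17 = 91/5.

91/5


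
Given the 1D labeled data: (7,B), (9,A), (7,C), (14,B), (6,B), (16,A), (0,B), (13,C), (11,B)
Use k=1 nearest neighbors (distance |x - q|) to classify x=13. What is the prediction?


Distances: |7-13|=6, |9-13|=4, |7-13|=6, |14-13|=1, |6-13|=7, |16-13|=3, |0-13|=13, |13-13|=0, |11-13|=2. 1 nearest: (13,C). Counts: {'C': 1}. Majority class: C.

C


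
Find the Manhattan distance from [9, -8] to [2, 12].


d = sum of absolute differences: |9-2|=7 + |-8-12|=20 = 27.

27


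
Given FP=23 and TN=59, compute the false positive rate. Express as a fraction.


FPR = FP / (FP + TN) = 23 / 82 = 23/82.

23/82


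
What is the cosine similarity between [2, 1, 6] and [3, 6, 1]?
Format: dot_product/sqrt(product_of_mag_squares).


dot = 18. |a|^2 = 41, |b|^2 = 46. cos = 18/sqrt(1886).

18/sqrt(1886)


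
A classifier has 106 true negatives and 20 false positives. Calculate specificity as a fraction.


Specificity = TN / (TN + FP) = 106 / 126 = 53/63.

53/63


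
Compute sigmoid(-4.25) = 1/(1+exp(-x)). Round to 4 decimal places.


sigma(-4.25) = 1/(1+e^(4.25)) = 1/(1+70.105412) = 1/71.105412 = 0.0141.

0.0141


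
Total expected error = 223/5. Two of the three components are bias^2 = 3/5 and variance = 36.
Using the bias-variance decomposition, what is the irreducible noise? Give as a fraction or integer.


Total error = bias^2 + variance + irreducible noise. So irreducible noise = 223/5 - 3/5 - 36 = 8.

8


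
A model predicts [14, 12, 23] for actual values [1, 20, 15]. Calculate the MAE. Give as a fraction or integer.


MAE = (1/3) * (|1-14|=13 + |20-12|=8 + |15-23|=8). Sum = 29. MAE = 29/3.

29/3


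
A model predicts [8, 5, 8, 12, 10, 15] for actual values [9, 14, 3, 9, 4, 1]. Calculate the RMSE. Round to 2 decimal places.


MSE = 58.0000. RMSE = sqrt(58.0000) = 7.62.

7.62


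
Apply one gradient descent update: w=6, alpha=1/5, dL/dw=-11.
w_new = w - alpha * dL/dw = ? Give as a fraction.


w_new = 6 - 1/5 * -11 = 6 - -11/5 = 41/5.

41/5


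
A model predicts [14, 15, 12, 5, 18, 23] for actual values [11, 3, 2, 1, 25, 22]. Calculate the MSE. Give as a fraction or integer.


MSE = (1/6) * ((11-14)^2=9 + (3-15)^2=144 + (2-12)^2=100 + (1-5)^2=16 + (25-18)^2=49 + (22-23)^2=1). Sum = 319. MSE = 319/6.

319/6


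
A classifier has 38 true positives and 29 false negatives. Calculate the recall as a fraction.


Recall = TP / (TP + FN) = 38 / 67 = 38/67.

38/67


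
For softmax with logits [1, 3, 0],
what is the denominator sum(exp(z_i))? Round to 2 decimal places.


Denom = e^1=2.7183 + e^3=20.0855 + e^0=1.0000. Sum = 23.8038, which rounds to 23.80.

23.80


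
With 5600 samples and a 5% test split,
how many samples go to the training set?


Test set = 5600 * 5% = 280. Training set = 5600 - 280 = 5320.

5320


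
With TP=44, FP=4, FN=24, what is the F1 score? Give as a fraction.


Precision = 44/48 = 11/12. Recall = 44/68 = 11/17. F1 = 2*P*R/(P+R) = 22/29.

22/29


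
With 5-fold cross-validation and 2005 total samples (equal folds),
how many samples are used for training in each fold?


Each validation fold has 2005/5 = 401 samples. Training set = 2005 - 401 = 1604.

1604


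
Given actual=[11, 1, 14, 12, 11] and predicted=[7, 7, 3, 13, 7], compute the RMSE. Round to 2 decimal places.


MSE = 38.0000. RMSE = sqrt(38.0000) = 6.16.

6.16


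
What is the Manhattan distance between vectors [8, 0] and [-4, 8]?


d = sum of absolute differences: |8--4|=12 + |0-8|=8 = 20.

20


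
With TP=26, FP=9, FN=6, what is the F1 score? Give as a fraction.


Precision = 26/35 = 26/35. Recall = 26/32 = 13/16. F1 = 2*P*R/(P+R) = 52/67.

52/67


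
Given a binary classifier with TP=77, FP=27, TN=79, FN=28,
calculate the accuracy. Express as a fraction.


Accuracy = (TP + TN) / (TP + TN + FP + FN) = (77 + 79) / 211 = 156/211.

156/211


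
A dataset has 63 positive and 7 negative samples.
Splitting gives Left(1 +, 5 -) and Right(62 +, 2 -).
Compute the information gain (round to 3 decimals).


H(parent) = 0.4690. H(left) = 0.6500, H(right) = 0.2006. Weighted = (6/70)*0.6500 + (64/70)*0.2006 = 0.2391. IG = 0.4690 - 0.2391 = 0.2299, which rounds to 0.230.

0.230


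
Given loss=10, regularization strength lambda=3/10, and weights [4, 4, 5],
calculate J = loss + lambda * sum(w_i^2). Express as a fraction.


L2 sq norm = sum(w^2) = 57. J = 10 + 3/10 * 57 = 271/10.

271/10


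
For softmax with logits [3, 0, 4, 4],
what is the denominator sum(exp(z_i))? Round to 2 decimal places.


Denom = e^3=20.0855 + e^0=1.0000 + e^4=54.5982 + e^4=54.5982. Sum = 130.2819, which rounds to 130.28.

130.28


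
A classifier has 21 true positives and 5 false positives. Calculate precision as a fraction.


Precision = TP / (TP + FP) = 21 / 26 = 21/26.

21/26


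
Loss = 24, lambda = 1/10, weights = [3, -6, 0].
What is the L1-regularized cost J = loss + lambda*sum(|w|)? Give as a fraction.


L1 norm = sum(|w|) = 9. J = 24 + 1/10 * 9 = 249/10.

249/10


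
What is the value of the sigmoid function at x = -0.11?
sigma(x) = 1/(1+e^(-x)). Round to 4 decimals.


sigma(-0.11) = 1/(1+e^(0.11)) = 1/(1+1.116278) = 1/2.116278 = 0.4725.

0.4725


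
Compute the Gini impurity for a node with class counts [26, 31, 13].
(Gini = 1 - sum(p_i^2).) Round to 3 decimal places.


Total = 70. Proportions: 26/70, 31/70, 13/70. sum(p_i^2) = 0.3686. Gini = 1 - 0.3686 = 0.6314, which rounds to 0.631.

0.631


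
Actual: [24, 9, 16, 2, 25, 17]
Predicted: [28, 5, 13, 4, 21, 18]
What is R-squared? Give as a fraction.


Mean(y) = 31/2. SS_res = 62. SS_tot = 779/2. R^2 = 1 - 62/(779/2) = 655/779.

655/779


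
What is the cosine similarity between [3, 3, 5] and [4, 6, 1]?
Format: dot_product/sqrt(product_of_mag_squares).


dot = 35. |a|^2 = 43, |b|^2 = 53. cos = 35/sqrt(2279).

35/sqrt(2279)


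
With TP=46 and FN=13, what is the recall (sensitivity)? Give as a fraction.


Recall = TP / (TP + FN) = 46 / 59 = 46/59.

46/59


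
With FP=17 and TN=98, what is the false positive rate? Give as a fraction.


FPR = FP / (FP + TN) = 17 / 115 = 17/115.

17/115
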